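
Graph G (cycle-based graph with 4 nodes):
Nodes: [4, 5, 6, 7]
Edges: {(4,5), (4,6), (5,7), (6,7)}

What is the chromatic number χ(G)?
Clique number ω(G) = 2 (lower bound: χ ≥ ω).
The graph is bipartite (no odd cycle), so 2 colors suffice: χ(G) = 2.
A valid 2-coloring: color 1: [4, 7]; color 2: [5, 6].

χ(G) = 2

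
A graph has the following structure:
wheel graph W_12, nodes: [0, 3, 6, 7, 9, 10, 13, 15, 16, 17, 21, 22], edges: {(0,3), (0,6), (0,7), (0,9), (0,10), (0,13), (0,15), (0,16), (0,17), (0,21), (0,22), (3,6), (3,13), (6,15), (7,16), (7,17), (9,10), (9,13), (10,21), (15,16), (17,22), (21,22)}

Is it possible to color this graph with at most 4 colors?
Yes, G is 4-colorable

A valid 4-coloring: color 1: [0]; color 2: [6, 13, 16, 17, 21]; color 3: [3, 7, 9, 15, 22]; color 4: [10].
(χ(G) = 4 ≤ 4.)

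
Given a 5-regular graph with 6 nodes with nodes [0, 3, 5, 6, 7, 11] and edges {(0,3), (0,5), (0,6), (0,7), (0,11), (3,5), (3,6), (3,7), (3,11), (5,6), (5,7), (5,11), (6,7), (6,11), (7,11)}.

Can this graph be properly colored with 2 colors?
The clique on vertices [0, 3, 5, 6, 7, 11] has size 6 > 2, so it alone needs 6 colors.

No, G is not 2-colorable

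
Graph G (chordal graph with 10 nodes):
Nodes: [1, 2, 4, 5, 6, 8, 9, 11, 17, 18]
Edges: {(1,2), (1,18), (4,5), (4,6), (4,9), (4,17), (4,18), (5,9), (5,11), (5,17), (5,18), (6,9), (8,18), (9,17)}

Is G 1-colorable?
No, G is not 1-colorable

The clique on vertices [4, 5, 9, 17] has size 4 > 1, so it alone needs 4 colors.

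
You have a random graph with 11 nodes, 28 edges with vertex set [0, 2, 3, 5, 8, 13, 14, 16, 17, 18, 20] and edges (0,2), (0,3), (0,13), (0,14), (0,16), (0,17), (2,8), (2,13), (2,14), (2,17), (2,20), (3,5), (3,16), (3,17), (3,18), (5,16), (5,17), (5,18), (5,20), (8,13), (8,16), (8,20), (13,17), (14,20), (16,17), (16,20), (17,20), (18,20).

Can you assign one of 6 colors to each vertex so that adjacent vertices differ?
A valid 6-coloring: color 1: [3, 13, 20]; color 2: [8, 14, 17, 18]; color 3: [2, 16]; color 4: [0, 5].
(χ(G) = 4 ≤ 6.)

Yes, G is 6-colorable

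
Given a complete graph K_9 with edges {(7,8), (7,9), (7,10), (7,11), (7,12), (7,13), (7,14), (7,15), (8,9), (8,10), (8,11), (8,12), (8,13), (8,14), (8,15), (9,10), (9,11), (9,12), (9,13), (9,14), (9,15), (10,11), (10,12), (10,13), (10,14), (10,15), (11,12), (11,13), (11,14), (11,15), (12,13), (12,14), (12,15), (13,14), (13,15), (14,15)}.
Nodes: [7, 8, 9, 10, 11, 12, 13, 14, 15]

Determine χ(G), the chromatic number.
χ(G) = 9

Clique number ω(G) = 9 (lower bound: χ ≥ ω).
The clique on [7, 8, 9, 10, 11, 12, 13, 14, 15] has size 9, forcing χ ≥ 9, and the coloring below uses 9 colors, so χ(G) = 9.
A valid 9-coloring: color 1: [12]; color 2: [7]; color 3: [8]; color 4: [14]; color 5: [11]; color 6: [13]; color 7: [9]; color 8: [10]; color 9: [15].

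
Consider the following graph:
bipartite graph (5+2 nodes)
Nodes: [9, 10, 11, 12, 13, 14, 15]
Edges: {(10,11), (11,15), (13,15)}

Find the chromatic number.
Clique number ω(G) = 2 (lower bound: χ ≥ ω).
The graph is bipartite (no odd cycle), so 2 colors suffice: χ(G) = 2.
A valid 2-coloring: color 1: [9, 10, 12, 14, 15]; color 2: [11, 13].

χ(G) = 2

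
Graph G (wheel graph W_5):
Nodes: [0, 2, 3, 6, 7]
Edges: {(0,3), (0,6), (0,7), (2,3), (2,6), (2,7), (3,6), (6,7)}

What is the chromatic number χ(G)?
χ(G) = 3

Clique number ω(G) = 3 (lower bound: χ ≥ ω).
The clique on [0, 3, 6] has size 3, forcing χ ≥ 3, and the coloring below uses 3 colors, so χ(G) = 3.
A valid 3-coloring: color 1: [6]; color 2: [3, 7]; color 3: [0, 2].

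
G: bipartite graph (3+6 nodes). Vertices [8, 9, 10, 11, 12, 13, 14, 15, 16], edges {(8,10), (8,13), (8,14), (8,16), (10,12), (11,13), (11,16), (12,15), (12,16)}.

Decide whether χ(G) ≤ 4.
A valid 4-coloring: color 1: [8, 9, 11, 12]; color 2: [10, 13, 14, 15, 16].
(χ(G) = 2 ≤ 4.)

Yes, G is 4-colorable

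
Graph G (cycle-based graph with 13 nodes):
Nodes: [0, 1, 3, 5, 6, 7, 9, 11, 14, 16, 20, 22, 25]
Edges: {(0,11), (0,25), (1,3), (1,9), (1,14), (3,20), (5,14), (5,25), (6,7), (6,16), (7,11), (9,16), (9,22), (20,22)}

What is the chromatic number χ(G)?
Clique number ω(G) = 2 (lower bound: χ ≥ ω).
Odd cycle [20, 3, 1, 9, 22] needs 3 colors (χ ≥ 3).
The coloring below uses 3 colors, so χ(G) = 3.
A valid 3-coloring: color 1: [3, 6, 9, 11, 14, 25]; color 2: [0, 1, 5, 7, 16, 20]; color 3: [22].

χ(G) = 3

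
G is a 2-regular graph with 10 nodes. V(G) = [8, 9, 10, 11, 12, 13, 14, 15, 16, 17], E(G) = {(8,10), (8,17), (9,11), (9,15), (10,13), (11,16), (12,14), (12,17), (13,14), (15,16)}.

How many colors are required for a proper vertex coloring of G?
χ(G) = 2

Clique number ω(G) = 2 (lower bound: χ ≥ ω).
The graph is bipartite (no odd cycle), so 2 colors suffice: χ(G) = 2.
A valid 2-coloring: color 1: [8, 11, 12, 13, 15]; color 2: [9, 10, 14, 16, 17].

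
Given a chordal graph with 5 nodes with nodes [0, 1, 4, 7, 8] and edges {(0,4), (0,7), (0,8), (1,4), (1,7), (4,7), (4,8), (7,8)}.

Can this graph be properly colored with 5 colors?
Yes, G is 5-colorable

A valid 5-coloring: color 1: [4]; color 2: [7]; color 3: [1, 8]; color 4: [0].
(χ(G) = 4 ≤ 5.)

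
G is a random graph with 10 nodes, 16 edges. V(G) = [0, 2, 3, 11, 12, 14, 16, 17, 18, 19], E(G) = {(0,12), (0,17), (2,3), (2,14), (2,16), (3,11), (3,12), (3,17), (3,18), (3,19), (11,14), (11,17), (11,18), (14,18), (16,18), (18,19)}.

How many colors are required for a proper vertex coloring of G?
χ(G) = 3

Clique number ω(G) = 3 (lower bound: χ ≥ ω).
The clique on [3, 18, 19] has size 3, forcing χ ≥ 3, and the coloring below uses 3 colors, so χ(G) = 3.
A valid 3-coloring: color 1: [0, 3, 14, 16]; color 2: [2, 12, 17, 18]; color 3: [11, 19].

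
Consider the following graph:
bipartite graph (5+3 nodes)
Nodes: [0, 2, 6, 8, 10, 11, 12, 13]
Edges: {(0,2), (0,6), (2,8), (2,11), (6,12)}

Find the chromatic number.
χ(G) = 2

Clique number ω(G) = 2 (lower bound: χ ≥ ω).
The graph is bipartite (no odd cycle), so 2 colors suffice: χ(G) = 2.
A valid 2-coloring: color 1: [2, 6, 10, 13]; color 2: [0, 8, 11, 12].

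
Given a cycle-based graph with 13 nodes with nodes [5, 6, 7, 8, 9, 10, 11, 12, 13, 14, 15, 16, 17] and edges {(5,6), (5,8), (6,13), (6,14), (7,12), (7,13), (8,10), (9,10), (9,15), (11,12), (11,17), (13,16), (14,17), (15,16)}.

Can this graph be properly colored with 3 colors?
Yes, G is 3-colorable

A valid 3-coloring: color 1: [6, 7, 8, 9, 11, 16]; color 2: [5, 10, 12, 13, 14, 15]; color 3: [17].
(χ(G) = 3 ≤ 3.)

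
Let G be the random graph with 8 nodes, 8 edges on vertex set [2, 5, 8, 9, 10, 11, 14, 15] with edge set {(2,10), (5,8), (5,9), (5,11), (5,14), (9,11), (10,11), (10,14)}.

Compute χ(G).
χ(G) = 3

Clique number ω(G) = 3 (lower bound: χ ≥ ω).
The clique on [5, 9, 11] has size 3, forcing χ ≥ 3, and the coloring below uses 3 colors, so χ(G) = 3.
A valid 3-coloring: color 1: [5, 10, 15]; color 2: [2, 8, 11, 14]; color 3: [9].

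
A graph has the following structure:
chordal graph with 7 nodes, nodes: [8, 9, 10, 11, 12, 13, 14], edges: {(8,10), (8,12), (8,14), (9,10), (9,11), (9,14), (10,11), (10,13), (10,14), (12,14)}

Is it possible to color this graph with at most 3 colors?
Yes, G is 3-colorable

A valid 3-coloring: color 1: [10, 12]; color 2: [11, 13, 14]; color 3: [8, 9].
(χ(G) = 3 ≤ 3.)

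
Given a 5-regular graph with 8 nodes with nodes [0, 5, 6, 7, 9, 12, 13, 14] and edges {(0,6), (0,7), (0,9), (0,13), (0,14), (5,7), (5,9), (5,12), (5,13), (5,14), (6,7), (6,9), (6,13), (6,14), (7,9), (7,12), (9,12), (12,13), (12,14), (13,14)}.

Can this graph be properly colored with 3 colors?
No, G is not 3-colorable

The clique on vertices [0, 6, 7, 9] has size 4 > 3, so it alone needs 4 colors.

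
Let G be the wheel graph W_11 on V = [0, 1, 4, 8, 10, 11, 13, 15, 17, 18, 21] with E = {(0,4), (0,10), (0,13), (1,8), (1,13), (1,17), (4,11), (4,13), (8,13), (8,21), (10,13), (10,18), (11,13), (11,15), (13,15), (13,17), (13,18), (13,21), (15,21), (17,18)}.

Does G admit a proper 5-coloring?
A valid 5-coloring: color 1: [13]; color 2: [0, 1, 11, 18, 21]; color 3: [4, 8, 10, 15, 17].
(χ(G) = 3 ≤ 5.)

Yes, G is 5-colorable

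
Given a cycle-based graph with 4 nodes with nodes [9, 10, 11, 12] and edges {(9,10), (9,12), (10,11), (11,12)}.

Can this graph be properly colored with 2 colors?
Yes, G is 2-colorable

A valid 2-coloring: color 1: [10, 12]; color 2: [9, 11].
(χ(G) = 2 ≤ 2.)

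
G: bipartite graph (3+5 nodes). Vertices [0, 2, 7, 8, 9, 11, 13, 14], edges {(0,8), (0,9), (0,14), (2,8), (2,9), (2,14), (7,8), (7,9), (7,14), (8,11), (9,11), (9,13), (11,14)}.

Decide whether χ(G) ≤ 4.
A valid 4-coloring: color 1: [8, 9, 14]; color 2: [0, 2, 7, 11, 13].
(χ(G) = 2 ≤ 4.)

Yes, G is 4-colorable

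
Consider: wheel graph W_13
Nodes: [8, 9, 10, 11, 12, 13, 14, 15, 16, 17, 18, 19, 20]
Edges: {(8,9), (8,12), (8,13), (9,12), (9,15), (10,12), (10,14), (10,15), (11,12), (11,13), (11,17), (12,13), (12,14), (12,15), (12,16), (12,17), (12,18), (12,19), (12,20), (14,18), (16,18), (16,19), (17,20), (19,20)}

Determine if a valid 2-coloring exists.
No, G is not 2-colorable

The clique on vertices [8, 9, 12] has size 3 > 2, so it alone needs 3 colors.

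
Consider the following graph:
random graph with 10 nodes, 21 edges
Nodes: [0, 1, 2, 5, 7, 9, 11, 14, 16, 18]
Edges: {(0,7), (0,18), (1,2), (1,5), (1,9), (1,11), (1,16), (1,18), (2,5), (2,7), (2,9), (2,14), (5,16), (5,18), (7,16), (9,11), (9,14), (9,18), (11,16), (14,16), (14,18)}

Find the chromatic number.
Clique number ω(G) = 3 (lower bound: χ ≥ ω).
Odd cycle [16, 11, 9, 2, 5] needs 3 colors (χ ≥ 3).
Vertex 1 is adjacent to every vertex of [2, 5, 9, 11, 16], which already need 3 colors among themselves, so 1 needs a new color (χ ≥ 4).
The coloring below uses 4 colors, so χ(G) = 4.
A valid 4-coloring: color 1: [1, 7, 14]; color 2: [2, 11, 18]; color 3: [0, 9, 16]; color 4: [5].

χ(G) = 4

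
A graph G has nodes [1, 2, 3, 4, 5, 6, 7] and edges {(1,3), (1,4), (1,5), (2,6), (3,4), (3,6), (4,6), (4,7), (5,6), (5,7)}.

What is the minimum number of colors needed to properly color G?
Clique number ω(G) = 3 (lower bound: χ ≥ ω).
The clique on [1, 3, 4] has size 3, forcing χ ≥ 3, and the coloring below uses 3 colors, so χ(G) = 3.
A valid 3-coloring: color 1: [2, 4, 5]; color 2: [1, 6, 7]; color 3: [3].

χ(G) = 3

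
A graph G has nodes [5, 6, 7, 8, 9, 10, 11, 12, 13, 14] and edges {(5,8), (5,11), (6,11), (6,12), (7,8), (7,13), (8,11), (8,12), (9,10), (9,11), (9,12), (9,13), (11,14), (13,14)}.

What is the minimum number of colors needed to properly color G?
χ(G) = 3

Clique number ω(G) = 3 (lower bound: χ ≥ ω).
The clique on [5, 8, 11] has size 3, forcing χ ≥ 3, and the coloring below uses 3 colors, so χ(G) = 3.
A valid 3-coloring: color 1: [10, 11, 12, 13]; color 2: [6, 8, 9, 14]; color 3: [5, 7].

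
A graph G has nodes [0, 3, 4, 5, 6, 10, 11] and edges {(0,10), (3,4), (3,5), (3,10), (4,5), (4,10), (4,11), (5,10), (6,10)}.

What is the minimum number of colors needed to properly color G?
χ(G) = 4

Clique number ω(G) = 4 (lower bound: χ ≥ ω).
The clique on [3, 4, 5, 10] has size 4, forcing χ ≥ 4, and the coloring below uses 4 colors, so χ(G) = 4.
A valid 4-coloring: color 1: [10, 11]; color 2: [0, 4, 6]; color 3: [3]; color 4: [5].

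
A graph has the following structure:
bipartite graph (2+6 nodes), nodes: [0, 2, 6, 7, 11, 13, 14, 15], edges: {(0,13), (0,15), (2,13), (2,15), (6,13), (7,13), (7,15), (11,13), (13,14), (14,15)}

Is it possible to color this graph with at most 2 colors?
A valid 2-coloring: color 1: [13, 15]; color 2: [0, 2, 6, 7, 11, 14].
(χ(G) = 2 ≤ 2.)

Yes, G is 2-colorable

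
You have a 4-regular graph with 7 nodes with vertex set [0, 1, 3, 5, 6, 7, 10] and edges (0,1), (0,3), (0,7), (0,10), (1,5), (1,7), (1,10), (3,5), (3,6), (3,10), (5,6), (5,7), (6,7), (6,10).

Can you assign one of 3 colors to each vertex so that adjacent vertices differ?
No, G is not 3-colorable

Suppose a proper 3-coloring c exists. The clique [0, 1, 7] takes 3 distinct colors; by symmetry let c(0) = 1, c(1) = 2, c(7) = 3.
- Vertex 5: neighbors [1, 7] already have colors [2, 3] ⇒ c(5) = 1.
- Vertex 6: neighbors [5, 7] already have colors [1, 3] ⇒ c(6) = 2.
- Vertex 3: neighbors [0, 6] already have colors [1, 2] ⇒ c(3) = 3.
- Vertex 10: neighbors [0, 1, 3] already have colors [1, 2, 3] — all 3 colors blocked. Contradiction.
The forced assignments end in a contradiction, so G has no proper 3-coloring (χ ≥ 4).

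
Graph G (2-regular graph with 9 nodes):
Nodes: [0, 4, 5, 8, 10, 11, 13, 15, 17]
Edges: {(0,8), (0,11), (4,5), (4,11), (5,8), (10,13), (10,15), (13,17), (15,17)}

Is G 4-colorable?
Yes, G is 4-colorable

A valid 4-coloring: color 1: [4, 8, 13, 15]; color 2: [5, 10, 11, 17]; color 3: [0].
(χ(G) = 3 ≤ 4.)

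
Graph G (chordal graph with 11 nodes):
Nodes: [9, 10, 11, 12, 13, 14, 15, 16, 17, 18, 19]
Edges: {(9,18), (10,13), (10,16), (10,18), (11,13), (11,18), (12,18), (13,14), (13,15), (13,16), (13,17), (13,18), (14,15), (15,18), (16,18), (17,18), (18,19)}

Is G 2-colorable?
No, G is not 2-colorable

The clique on vertices [10, 13, 16, 18] has size 4 > 2, so it alone needs 4 colors.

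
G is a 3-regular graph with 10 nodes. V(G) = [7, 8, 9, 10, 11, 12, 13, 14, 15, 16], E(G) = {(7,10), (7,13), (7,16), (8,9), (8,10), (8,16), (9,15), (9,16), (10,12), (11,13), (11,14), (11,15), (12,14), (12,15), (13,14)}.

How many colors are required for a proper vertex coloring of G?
Clique number ω(G) = 3 (lower bound: χ ≥ ω).
The clique on [8, 9, 16] has size 3, forcing χ ≥ 3, and the coloring below uses 3 colors, so χ(G) = 3.
A valid 3-coloring: color 1: [10, 13, 15, 16]; color 2: [7, 8, 11, 12]; color 3: [9, 14].

χ(G) = 3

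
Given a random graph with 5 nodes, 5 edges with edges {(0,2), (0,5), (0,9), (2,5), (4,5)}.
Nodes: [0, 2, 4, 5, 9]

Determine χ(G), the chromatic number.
χ(G) = 3

Clique number ω(G) = 3 (lower bound: χ ≥ ω).
The clique on [0, 2, 5] has size 3, forcing χ ≥ 3, and the coloring below uses 3 colors, so χ(G) = 3.
A valid 3-coloring: color 1: [5, 9]; color 2: [0, 4]; color 3: [2].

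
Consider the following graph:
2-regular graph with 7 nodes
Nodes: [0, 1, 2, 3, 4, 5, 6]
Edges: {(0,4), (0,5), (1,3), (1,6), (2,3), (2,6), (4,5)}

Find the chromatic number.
χ(G) = 3

Clique number ω(G) = 3 (lower bound: χ ≥ ω).
The clique on [0, 4, 5] has size 3, forcing χ ≥ 3, and the coloring below uses 3 colors, so χ(G) = 3.
A valid 3-coloring: color 1: [0, 3, 6]; color 2: [1, 2, 5]; color 3: [4].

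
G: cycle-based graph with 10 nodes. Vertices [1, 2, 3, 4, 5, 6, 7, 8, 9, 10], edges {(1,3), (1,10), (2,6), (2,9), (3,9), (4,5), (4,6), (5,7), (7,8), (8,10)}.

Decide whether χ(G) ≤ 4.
Yes, G is 4-colorable

A valid 4-coloring: color 1: [1, 5, 6, 8, 9]; color 2: [2, 3, 4, 7, 10].
(χ(G) = 2 ≤ 4.)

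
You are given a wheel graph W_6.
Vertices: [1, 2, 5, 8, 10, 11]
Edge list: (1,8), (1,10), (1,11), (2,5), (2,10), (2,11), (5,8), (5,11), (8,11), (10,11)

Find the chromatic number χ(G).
χ(G) = 4

Clique number ω(G) = 3 (lower bound: χ ≥ ω).
Odd cycle [5, 8, 1, 10, 2] needs 3 colors (χ ≥ 3).
Vertex 11 is adjacent to every vertex of [1, 2, 5, 8, 10], which already need 3 colors among themselves, so 11 needs a new color (χ ≥ 4).
The coloring below uses 4 colors, so χ(G) = 4.
A valid 4-coloring: color 1: [11]; color 2: [5, 10]; color 3: [2, 8]; color 4: [1].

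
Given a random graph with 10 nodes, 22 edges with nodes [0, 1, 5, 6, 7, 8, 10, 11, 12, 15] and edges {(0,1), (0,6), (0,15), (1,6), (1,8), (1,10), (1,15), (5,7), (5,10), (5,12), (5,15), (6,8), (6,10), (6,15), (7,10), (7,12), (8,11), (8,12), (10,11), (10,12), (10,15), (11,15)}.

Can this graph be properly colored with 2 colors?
The clique on vertices [0, 1, 6, 15] has size 4 > 2, so it alone needs 4 colors.

No, G is not 2-colorable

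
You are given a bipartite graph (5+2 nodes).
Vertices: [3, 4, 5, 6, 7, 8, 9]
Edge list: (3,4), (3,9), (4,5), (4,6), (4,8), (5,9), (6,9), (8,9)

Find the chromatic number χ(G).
Clique number ω(G) = 2 (lower bound: χ ≥ ω).
The graph is bipartite (no odd cycle), so 2 colors suffice: χ(G) = 2.
A valid 2-coloring: color 1: [4, 7, 9]; color 2: [3, 5, 6, 8].

χ(G) = 2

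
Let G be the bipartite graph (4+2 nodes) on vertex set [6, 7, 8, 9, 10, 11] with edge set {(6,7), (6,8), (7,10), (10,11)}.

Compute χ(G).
χ(G) = 2

Clique number ω(G) = 2 (lower bound: χ ≥ ω).
The graph is bipartite (no odd cycle), so 2 colors suffice: χ(G) = 2.
A valid 2-coloring: color 1: [7, 8, 9, 11]; color 2: [6, 10].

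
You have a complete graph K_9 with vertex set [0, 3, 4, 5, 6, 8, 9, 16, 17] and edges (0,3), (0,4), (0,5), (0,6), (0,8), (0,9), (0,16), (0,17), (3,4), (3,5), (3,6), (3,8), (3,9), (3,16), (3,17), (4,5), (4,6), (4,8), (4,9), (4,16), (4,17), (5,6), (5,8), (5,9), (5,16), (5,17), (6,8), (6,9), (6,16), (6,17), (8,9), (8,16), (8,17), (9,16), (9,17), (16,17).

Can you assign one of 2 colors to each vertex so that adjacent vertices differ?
No, G is not 2-colorable

The clique on vertices [0, 3, 4, 5, 6, 8, 9, 16, 17] has size 9 > 2, so it alone needs 9 colors.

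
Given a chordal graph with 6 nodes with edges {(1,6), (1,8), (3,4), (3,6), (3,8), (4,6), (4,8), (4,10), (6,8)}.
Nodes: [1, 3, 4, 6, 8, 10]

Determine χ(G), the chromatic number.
Clique number ω(G) = 4 (lower bound: χ ≥ ω).
The clique on [3, 4, 6, 8] has size 4, forcing χ ≥ 4, and the coloring below uses 4 colors, so χ(G) = 4.
A valid 4-coloring: color 1: [1, 4]; color 2: [6, 10]; color 3: [8]; color 4: [3].

χ(G) = 4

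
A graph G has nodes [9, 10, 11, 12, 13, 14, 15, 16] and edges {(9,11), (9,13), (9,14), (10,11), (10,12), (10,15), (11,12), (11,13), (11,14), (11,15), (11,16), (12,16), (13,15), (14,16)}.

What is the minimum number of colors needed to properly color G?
Clique number ω(G) = 3 (lower bound: χ ≥ ω).
Odd cycle [15, 13, 9, 14, 16, 12, 10] needs 3 colors (χ ≥ 3).
Vertex 11 is adjacent to every vertex of [9, 10, 12, 13, 14, 15, 16], which already need 3 colors among themselves, so 11 needs a new color (χ ≥ 4).
The coloring below uses 4 colors, so χ(G) = 4.
A valid 4-coloring: color 1: [11]; color 2: [9, 12, 15]; color 3: [10, 13, 14]; color 4: [16].

χ(G) = 4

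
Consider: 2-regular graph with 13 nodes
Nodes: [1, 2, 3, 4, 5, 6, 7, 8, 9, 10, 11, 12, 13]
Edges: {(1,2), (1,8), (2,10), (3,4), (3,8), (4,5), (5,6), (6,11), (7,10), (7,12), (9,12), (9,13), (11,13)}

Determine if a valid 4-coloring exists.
Yes, G is 4-colorable

A valid 4-coloring: color 1: [1, 3, 5, 10, 11, 12]; color 2: [2, 4, 6, 7, 8, 9]; color 3: [13].
(χ(G) = 3 ≤ 4.)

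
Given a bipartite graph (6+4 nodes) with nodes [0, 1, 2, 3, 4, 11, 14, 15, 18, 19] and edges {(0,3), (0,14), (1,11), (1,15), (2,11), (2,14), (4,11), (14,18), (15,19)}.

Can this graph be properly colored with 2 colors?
Yes, G is 2-colorable

A valid 2-coloring: color 1: [3, 11, 14, 15]; color 2: [0, 1, 2, 4, 18, 19].
(χ(G) = 2 ≤ 2.)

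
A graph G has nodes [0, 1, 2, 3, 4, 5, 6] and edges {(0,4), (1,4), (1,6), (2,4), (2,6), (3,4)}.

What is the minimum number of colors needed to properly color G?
χ(G) = 2

Clique number ω(G) = 2 (lower bound: χ ≥ ω).
The graph is bipartite (no odd cycle), so 2 colors suffice: χ(G) = 2.
A valid 2-coloring: color 1: [4, 5, 6]; color 2: [0, 1, 2, 3].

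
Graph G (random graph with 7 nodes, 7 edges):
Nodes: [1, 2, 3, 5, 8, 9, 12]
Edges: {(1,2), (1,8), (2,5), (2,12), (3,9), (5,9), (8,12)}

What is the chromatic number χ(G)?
χ(G) = 2

Clique number ω(G) = 2 (lower bound: χ ≥ ω).
The graph is bipartite (no odd cycle), so 2 colors suffice: χ(G) = 2.
A valid 2-coloring: color 1: [2, 8, 9]; color 2: [1, 3, 5, 12].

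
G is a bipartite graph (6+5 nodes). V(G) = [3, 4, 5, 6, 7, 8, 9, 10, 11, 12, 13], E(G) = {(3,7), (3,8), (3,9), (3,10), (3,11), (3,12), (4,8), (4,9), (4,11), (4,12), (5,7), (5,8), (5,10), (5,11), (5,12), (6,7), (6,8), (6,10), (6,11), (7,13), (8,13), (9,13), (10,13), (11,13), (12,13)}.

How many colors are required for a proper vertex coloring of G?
χ(G) = 2

Clique number ω(G) = 2 (lower bound: χ ≥ ω).
The graph is bipartite (no odd cycle), so 2 colors suffice: χ(G) = 2.
A valid 2-coloring: color 1: [3, 4, 5, 6, 13]; color 2: [7, 8, 9, 10, 11, 12].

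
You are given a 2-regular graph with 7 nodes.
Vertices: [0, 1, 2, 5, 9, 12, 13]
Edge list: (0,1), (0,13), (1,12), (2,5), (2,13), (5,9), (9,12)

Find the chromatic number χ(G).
χ(G) = 3

Clique number ω(G) = 2 (lower bound: χ ≥ ω).
Odd cycle [9, 5, 2, 13, 0, 1, 12] needs 3 colors (χ ≥ 3).
The coloring below uses 3 colors, so χ(G) = 3.
A valid 3-coloring: color 1: [1, 9, 13]; color 2: [0, 5, 12]; color 3: [2].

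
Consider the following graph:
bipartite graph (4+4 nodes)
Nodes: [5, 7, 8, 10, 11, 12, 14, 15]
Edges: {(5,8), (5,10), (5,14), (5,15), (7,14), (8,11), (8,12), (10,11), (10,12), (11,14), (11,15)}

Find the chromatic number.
Clique number ω(G) = 2 (lower bound: χ ≥ ω).
The graph is bipartite (no odd cycle), so 2 colors suffice: χ(G) = 2.
A valid 2-coloring: color 1: [5, 7, 11, 12]; color 2: [8, 10, 14, 15].

χ(G) = 2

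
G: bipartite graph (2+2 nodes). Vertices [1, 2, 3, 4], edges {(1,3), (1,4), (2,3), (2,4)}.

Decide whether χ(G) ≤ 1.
Edge (1,3) forces its endpoints to differ, so 1 color is not enough.

No, G is not 1-colorable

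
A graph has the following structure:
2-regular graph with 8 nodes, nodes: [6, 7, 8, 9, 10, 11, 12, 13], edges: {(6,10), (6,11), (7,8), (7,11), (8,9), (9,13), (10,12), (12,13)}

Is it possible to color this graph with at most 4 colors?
Yes, G is 4-colorable

A valid 4-coloring: color 1: [8, 10, 11, 13]; color 2: [6, 7, 9, 12].
(χ(G) = 2 ≤ 4.)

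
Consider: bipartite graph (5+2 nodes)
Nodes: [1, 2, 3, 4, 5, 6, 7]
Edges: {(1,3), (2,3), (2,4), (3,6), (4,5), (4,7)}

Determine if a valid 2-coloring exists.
Yes, G is 2-colorable

A valid 2-coloring: color 1: [3, 4]; color 2: [1, 2, 5, 6, 7].
(χ(G) = 2 ≤ 2.)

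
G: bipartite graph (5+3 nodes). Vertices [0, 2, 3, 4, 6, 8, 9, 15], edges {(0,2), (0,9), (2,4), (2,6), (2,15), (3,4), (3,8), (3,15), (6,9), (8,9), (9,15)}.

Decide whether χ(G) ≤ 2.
Yes, G is 2-colorable

A valid 2-coloring: color 1: [2, 3, 9]; color 2: [0, 4, 6, 8, 15].
(χ(G) = 2 ≤ 2.)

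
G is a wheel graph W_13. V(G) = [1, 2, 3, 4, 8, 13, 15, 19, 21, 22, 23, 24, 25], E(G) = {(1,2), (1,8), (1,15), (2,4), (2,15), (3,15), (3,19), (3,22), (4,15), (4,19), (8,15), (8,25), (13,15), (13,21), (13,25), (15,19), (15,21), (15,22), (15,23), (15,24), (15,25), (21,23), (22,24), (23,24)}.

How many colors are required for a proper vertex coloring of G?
χ(G) = 3

Clique number ω(G) = 3 (lower bound: χ ≥ ω).
The clique on [1, 8, 15] has size 3, forcing χ ≥ 3, and the coloring below uses 3 colors, so χ(G) = 3.
A valid 3-coloring: color 1: [15]; color 2: [2, 8, 13, 19, 22, 23]; color 3: [1, 3, 4, 21, 24, 25].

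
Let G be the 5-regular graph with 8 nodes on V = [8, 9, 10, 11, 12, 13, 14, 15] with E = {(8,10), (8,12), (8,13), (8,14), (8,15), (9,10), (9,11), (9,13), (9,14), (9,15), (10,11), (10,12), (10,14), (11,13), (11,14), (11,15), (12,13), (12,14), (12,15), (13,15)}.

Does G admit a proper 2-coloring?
No, G is not 2-colorable

The clique on vertices [8, 10, 12, 14] has size 4 > 2, so it alone needs 4 colors.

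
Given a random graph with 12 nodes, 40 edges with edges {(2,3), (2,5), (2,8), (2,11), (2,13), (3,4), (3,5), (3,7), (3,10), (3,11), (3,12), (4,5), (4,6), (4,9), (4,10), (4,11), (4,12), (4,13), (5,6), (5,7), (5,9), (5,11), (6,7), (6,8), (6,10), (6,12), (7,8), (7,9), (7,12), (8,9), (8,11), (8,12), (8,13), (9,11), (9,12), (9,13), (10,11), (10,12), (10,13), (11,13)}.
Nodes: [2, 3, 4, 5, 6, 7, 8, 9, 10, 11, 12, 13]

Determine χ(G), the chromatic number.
χ(G) = 5

Clique number ω(G) = 4 (lower bound: χ ≥ ω).
Odd cycle [13, 9, 5, 3, 10] needs 3 colors (χ ≥ 3).
Vertex 11 is adjacent to every vertex of [3, 5, 9, 10, 13], which already need 3 colors among themselves, so 11 needs a new color (χ ≥ 4).
Vertex 4 is adjacent to every vertex of [3, 5, 9, 10, 11, 13], which already need 4 colors among themselves, so 4 needs a new color (χ ≥ 5).
The coloring below uses 5 colors, so χ(G) = 5.
A valid 5-coloring: color 1: [2, 4, 7]; color 2: [11, 12]; color 3: [3, 6, 9]; color 4: [5, 8, 10]; color 5: [13].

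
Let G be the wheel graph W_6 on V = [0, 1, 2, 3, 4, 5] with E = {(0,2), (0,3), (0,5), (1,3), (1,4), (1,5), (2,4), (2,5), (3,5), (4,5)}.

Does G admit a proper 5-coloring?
A valid 5-coloring: color 1: [5]; color 2: [0, 1]; color 3: [3, 4]; color 4: [2].
(χ(G) = 4 ≤ 5.)

Yes, G is 5-colorable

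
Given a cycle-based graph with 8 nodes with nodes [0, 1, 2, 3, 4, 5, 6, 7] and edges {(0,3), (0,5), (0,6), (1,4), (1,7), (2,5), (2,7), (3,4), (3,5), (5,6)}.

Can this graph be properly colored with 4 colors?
A valid 4-coloring: color 1: [4, 5, 7]; color 2: [1, 2, 3, 6]; color 3: [0].
(χ(G) = 3 ≤ 4.)

Yes, G is 4-colorable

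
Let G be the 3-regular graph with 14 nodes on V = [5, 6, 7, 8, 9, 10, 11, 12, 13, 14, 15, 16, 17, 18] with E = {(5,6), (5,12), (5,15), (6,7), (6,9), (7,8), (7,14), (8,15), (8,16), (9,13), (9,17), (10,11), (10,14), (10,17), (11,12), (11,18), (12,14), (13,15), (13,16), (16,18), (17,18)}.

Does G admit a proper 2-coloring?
No, G is not 2-colorable

Odd cycle [15, 8, 7, 6, 5] needs 3 colors (χ ≥ 3).
Hence χ(G) ≥ 3 > 2, so no proper 2-coloring exists.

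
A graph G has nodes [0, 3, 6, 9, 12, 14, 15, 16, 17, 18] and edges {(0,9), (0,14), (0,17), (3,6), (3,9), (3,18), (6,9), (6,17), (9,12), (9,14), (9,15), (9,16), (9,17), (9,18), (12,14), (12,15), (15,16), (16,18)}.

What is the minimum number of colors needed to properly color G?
Clique number ω(G) = 3 (lower bound: χ ≥ ω).
Odd cycle [0, 17, 6, 3, 18, 16, 15, 12, 14] needs 3 colors (χ ≥ 3).
Vertex 9 is adjacent to every vertex of [0, 3, 6, 12, 14, 15, 16, 17, 18], which already need 3 colors among themselves, so 9 needs a new color (χ ≥ 4).
The coloring below uses 4 colors, so χ(G) = 4.
A valid 4-coloring: color 1: [9]; color 2: [0, 6, 12, 18]; color 3: [3, 14, 16, 17]; color 4: [15].

χ(G) = 4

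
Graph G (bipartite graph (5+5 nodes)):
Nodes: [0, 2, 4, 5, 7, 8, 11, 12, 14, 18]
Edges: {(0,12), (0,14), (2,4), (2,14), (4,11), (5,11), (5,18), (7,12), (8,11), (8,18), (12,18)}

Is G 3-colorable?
Yes, G is 3-colorable

A valid 3-coloring: color 1: [4, 5, 8, 12, 14]; color 2: [0, 2, 7, 11, 18].
(χ(G) = 2 ≤ 3.)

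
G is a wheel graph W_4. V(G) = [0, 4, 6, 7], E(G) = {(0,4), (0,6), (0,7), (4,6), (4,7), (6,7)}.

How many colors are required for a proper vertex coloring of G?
χ(G) = 4

Clique number ω(G) = 4 (lower bound: χ ≥ ω).
The clique on [0, 4, 6, 7] has size 4, forcing χ ≥ 4, and the coloring below uses 4 colors, so χ(G) = 4.
A valid 4-coloring: color 1: [4]; color 2: [6]; color 3: [7]; color 4: [0].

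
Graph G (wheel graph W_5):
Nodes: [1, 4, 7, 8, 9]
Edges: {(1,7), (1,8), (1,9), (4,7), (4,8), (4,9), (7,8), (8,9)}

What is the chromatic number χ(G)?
Clique number ω(G) = 3 (lower bound: χ ≥ ω).
The clique on [1, 8, 9] has size 3, forcing χ ≥ 3, and the coloring below uses 3 colors, so χ(G) = 3.
A valid 3-coloring: color 1: [8]; color 2: [1, 4]; color 3: [7, 9].

χ(G) = 3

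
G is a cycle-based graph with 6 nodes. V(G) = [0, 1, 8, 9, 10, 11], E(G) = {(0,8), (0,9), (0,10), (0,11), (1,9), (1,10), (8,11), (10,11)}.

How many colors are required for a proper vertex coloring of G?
χ(G) = 3

Clique number ω(G) = 3 (lower bound: χ ≥ ω).
The clique on [0, 8, 11] has size 3, forcing χ ≥ 3, and the coloring below uses 3 colors, so χ(G) = 3.
A valid 3-coloring: color 1: [0, 1]; color 2: [9, 11]; color 3: [8, 10].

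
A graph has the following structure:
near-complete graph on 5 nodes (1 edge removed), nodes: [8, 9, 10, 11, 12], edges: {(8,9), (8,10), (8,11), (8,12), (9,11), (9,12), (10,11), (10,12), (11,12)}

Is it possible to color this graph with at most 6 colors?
Yes, G is 6-colorable

A valid 6-coloring: color 1: [11]; color 2: [12]; color 3: [8]; color 4: [9, 10].
(χ(G) = 4 ≤ 6.)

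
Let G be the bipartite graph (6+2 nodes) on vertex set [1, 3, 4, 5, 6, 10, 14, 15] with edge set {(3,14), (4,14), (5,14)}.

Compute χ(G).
χ(G) = 2

Clique number ω(G) = 2 (lower bound: χ ≥ ω).
The graph is bipartite (no odd cycle), so 2 colors suffice: χ(G) = 2.
A valid 2-coloring: color 1: [1, 6, 10, 14, 15]; color 2: [3, 4, 5].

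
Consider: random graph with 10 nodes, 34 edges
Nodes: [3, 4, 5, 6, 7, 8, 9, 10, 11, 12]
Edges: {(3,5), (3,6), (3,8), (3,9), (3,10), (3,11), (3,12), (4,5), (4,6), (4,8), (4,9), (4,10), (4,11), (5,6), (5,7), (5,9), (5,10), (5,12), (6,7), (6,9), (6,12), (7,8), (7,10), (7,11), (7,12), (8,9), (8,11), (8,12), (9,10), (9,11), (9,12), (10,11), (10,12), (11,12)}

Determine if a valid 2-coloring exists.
No, G is not 2-colorable

The clique on vertices [3, 8, 9, 11, 12] has size 5 > 2, so it alone needs 5 colors.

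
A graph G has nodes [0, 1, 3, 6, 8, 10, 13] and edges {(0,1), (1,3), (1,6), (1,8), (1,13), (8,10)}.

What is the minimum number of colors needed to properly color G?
Clique number ω(G) = 2 (lower bound: χ ≥ ω).
The graph is bipartite (no odd cycle), so 2 colors suffice: χ(G) = 2.
A valid 2-coloring: color 1: [1, 10]; color 2: [0, 3, 6, 8, 13].

χ(G) = 2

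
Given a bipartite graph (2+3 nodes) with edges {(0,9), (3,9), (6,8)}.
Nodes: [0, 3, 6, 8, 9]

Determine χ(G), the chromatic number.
χ(G) = 2

Clique number ω(G) = 2 (lower bound: χ ≥ ω).
The graph is bipartite (no odd cycle), so 2 colors suffice: χ(G) = 2.
A valid 2-coloring: color 1: [8, 9]; color 2: [0, 3, 6].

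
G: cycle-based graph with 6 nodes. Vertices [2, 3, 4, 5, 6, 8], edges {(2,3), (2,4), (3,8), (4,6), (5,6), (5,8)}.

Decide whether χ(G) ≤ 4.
A valid 4-coloring: color 1: [3, 4, 5]; color 2: [2, 6, 8].
(χ(G) = 2 ≤ 4.)

Yes, G is 4-colorable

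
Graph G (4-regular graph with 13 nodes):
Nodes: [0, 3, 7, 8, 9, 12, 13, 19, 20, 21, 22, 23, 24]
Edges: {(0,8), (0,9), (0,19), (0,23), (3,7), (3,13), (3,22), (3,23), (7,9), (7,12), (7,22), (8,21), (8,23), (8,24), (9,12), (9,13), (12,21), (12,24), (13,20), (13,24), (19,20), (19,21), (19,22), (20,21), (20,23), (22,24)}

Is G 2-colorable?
No, G is not 2-colorable

The clique on vertices [0, 8, 23] has size 3 > 2, so it alone needs 3 colors.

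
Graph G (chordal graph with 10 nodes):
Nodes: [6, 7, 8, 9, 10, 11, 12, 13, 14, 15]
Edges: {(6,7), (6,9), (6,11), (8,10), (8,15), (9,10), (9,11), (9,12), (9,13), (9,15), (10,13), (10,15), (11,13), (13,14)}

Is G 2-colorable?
No, G is not 2-colorable

The clique on vertices [8, 10, 15] has size 3 > 2, so it alone needs 3 colors.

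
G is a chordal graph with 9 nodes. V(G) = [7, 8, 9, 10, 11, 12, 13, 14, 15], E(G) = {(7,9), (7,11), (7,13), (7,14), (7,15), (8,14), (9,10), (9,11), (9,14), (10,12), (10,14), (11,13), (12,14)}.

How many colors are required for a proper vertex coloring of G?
Clique number ω(G) = 3 (lower bound: χ ≥ ω).
The clique on [9, 10, 14] has size 3, forcing χ ≥ 3, and the coloring below uses 3 colors, so χ(G) = 3.
A valid 3-coloring: color 1: [11, 14, 15]; color 2: [7, 8, 10]; color 3: [9, 12, 13].

χ(G) = 3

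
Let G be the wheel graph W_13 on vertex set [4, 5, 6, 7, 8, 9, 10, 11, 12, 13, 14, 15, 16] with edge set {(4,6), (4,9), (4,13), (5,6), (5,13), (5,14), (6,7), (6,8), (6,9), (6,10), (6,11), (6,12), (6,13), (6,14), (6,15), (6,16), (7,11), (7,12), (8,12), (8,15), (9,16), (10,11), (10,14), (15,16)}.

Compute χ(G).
Clique number ω(G) = 3 (lower bound: χ ≥ ω).
The clique on [4, 6, 9] has size 3, forcing χ ≥ 3, and the coloring below uses 3 colors, so χ(G) = 3.
A valid 3-coloring: color 1: [6]; color 2: [4, 5, 7, 8, 10, 16]; color 3: [9, 11, 12, 13, 14, 15].

χ(G) = 3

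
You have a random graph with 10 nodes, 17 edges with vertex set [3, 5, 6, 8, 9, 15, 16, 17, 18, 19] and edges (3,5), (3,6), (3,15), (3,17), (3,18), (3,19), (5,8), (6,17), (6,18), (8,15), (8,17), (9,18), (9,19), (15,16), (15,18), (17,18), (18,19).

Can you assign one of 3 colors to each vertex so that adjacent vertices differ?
No, G is not 3-colorable

The clique on vertices [3, 6, 17, 18] has size 4 > 3, so it alone needs 4 colors.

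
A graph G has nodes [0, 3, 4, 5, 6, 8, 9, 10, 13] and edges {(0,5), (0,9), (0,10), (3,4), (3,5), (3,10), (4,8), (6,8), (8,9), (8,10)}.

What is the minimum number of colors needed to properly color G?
χ(G) = 2

Clique number ω(G) = 2 (lower bound: χ ≥ ω).
The graph is bipartite (no odd cycle), so 2 colors suffice: χ(G) = 2.
A valid 2-coloring: color 1: [0, 3, 8, 13]; color 2: [4, 5, 6, 9, 10].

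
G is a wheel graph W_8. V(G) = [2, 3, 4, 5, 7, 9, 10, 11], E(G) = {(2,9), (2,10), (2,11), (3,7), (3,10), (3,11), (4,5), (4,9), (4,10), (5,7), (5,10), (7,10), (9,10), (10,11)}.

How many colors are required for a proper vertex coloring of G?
Clique number ω(G) = 3 (lower bound: χ ≥ ω).
Odd cycle [11, 2, 9, 4, 5, 7, 3] needs 3 colors (χ ≥ 3).
Vertex 10 is adjacent to every vertex of [2, 3, 4, 5, 7, 9, 11], which already need 3 colors among themselves, so 10 needs a new color (χ ≥ 4).
The coloring below uses 4 colors, so χ(G) = 4.
A valid 4-coloring: color 1: [10]; color 2: [7, 9, 11]; color 3: [2, 3, 4]; color 4: [5].

χ(G) = 4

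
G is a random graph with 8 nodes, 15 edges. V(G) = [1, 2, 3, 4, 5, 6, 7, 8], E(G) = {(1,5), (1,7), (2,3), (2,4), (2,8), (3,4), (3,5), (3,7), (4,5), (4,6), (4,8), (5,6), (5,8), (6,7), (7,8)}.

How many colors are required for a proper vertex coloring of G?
Clique number ω(G) = 3 (lower bound: χ ≥ ω).
The clique on [2, 4, 8] has size 3, forcing χ ≥ 3, and the coloring below uses 3 colors, so χ(G) = 3.
A valid 3-coloring: color 1: [4, 7]; color 2: [2, 5]; color 3: [1, 3, 6, 8].

χ(G) = 3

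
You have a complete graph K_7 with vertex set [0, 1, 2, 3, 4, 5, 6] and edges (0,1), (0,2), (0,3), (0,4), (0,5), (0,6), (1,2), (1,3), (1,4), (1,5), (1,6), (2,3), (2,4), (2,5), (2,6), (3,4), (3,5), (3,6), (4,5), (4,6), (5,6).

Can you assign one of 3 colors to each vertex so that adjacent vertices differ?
The clique on vertices [0, 1, 2, 3, 4, 5, 6] has size 7 > 3, so it alone needs 7 colors.

No, G is not 3-colorable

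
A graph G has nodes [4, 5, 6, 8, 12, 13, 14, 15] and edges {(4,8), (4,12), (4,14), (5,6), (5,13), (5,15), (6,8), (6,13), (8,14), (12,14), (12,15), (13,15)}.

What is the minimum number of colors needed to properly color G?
Clique number ω(G) = 3 (lower bound: χ ≥ ω).
The clique on [4, 8, 14] has size 3, forcing χ ≥ 3, and the coloring below uses 3 colors, so χ(G) = 3.
A valid 3-coloring: color 1: [8, 12, 13]; color 2: [5, 14]; color 3: [4, 6, 15].

χ(G) = 3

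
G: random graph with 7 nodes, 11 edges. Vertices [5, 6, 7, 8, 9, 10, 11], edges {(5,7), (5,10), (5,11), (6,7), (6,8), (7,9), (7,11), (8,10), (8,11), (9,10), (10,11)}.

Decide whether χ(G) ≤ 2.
The clique on vertices [8, 10, 11] has size 3 > 2, so it alone needs 3 colors.

No, G is not 2-colorable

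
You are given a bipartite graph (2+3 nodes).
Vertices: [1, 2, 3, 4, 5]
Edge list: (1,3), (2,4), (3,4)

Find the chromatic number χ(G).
Clique number ω(G) = 2 (lower bound: χ ≥ ω).
The graph is bipartite (no odd cycle), so 2 colors suffice: χ(G) = 2.
A valid 2-coloring: color 1: [2, 3, 5]; color 2: [1, 4].

χ(G) = 2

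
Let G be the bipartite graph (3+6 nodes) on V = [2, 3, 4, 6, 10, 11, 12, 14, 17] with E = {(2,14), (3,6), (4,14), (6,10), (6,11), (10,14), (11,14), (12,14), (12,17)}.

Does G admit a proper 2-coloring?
A valid 2-coloring: color 1: [6, 14, 17]; color 2: [2, 3, 4, 10, 11, 12].
(χ(G) = 2 ≤ 2.)

Yes, G is 2-colorable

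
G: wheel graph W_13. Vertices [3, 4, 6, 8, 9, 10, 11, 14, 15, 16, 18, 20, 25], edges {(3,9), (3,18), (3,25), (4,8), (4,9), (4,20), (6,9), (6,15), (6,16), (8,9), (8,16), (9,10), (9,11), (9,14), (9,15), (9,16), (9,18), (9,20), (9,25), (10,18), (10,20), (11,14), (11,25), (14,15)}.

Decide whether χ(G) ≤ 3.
Yes, G is 3-colorable

A valid 3-coloring: color 1: [9]; color 2: [6, 8, 14, 18, 20, 25]; color 3: [3, 4, 10, 11, 15, 16].
(χ(G) = 3 ≤ 3.)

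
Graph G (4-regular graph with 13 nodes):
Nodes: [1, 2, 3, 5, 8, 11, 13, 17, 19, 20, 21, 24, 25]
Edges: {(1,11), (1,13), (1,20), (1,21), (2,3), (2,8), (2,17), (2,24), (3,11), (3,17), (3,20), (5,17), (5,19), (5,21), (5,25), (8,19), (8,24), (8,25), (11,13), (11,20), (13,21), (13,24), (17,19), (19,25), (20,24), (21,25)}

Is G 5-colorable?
Yes, G is 5-colorable

A valid 5-coloring: color 1: [8, 13, 17, 20]; color 2: [1, 3, 24, 25]; color 3: [2, 11, 19, 21]; color 4: [5].
(χ(G) = 4 ≤ 5.)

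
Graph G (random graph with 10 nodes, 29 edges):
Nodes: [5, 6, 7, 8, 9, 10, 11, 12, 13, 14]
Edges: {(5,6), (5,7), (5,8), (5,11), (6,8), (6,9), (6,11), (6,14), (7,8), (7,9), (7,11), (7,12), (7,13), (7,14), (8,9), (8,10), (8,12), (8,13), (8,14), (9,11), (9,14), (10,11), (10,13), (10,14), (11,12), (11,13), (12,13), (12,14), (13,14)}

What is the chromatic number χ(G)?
Clique number ω(G) = 5 (lower bound: χ ≥ ω).
The clique on [7, 8, 12, 13, 14] has size 5, forcing χ ≥ 5, and the coloring below uses 5 colors, so χ(G) = 5.
A valid 5-coloring: color 1: [8, 11]; color 2: [6, 7, 10]; color 3: [5, 14]; color 4: [9, 13]; color 5: [12].

χ(G) = 5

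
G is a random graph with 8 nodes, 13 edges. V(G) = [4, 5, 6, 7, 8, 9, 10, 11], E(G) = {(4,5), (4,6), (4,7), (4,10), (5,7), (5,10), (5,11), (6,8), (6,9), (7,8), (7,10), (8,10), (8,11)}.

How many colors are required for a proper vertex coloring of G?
Clique number ω(G) = 4 (lower bound: χ ≥ ω).
The clique on [4, 5, 7, 10] has size 4, forcing χ ≥ 4, and the coloring below uses 4 colors, so χ(G) = 4.
A valid 4-coloring: color 1: [6, 10, 11]; color 2: [7, 9]; color 3: [4, 8]; color 4: [5].

χ(G) = 4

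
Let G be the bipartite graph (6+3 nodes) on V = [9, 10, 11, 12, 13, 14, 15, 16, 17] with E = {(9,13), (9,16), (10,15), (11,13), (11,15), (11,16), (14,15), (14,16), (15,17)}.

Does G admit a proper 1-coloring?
No, G is not 1-colorable

Edge (9,16) forces its endpoints to differ, so 1 color is not enough.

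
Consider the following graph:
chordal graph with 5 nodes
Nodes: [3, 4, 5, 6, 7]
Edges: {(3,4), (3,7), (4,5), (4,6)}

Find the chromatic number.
Clique number ω(G) = 2 (lower bound: χ ≥ ω).
The graph is bipartite (no odd cycle), so 2 colors suffice: χ(G) = 2.
A valid 2-coloring: color 1: [4, 7]; color 2: [3, 5, 6].

χ(G) = 2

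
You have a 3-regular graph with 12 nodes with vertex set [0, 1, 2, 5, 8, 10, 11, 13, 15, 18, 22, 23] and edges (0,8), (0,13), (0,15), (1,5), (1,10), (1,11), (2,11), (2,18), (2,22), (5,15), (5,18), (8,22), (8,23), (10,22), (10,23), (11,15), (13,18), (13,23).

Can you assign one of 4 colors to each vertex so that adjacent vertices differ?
Yes, G is 4-colorable

A valid 4-coloring: color 1: [0, 2, 5, 23]; color 2: [8, 10, 15, 18]; color 3: [1, 13, 22]; color 4: [11].
(χ(G) = 3 ≤ 4.)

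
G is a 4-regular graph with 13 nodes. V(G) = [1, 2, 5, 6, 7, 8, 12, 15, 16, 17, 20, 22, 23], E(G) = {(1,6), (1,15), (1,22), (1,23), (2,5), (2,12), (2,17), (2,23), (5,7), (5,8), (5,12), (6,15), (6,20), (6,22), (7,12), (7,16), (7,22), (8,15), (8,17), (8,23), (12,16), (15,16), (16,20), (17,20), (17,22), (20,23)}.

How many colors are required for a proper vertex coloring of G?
χ(G) = 3

Clique number ω(G) = 3 (lower bound: χ ≥ ω).
The clique on [1, 6, 22] has size 3, forcing χ ≥ 3, and the coloring below uses 3 colors, so χ(G) = 3.
A valid 3-coloring: color 1: [1, 2, 7, 8, 20]; color 2: [12, 15, 22, 23]; color 3: [5, 6, 16, 17].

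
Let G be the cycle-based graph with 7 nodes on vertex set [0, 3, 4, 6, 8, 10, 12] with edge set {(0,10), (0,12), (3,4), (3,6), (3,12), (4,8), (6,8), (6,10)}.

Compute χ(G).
χ(G) = 3

Clique number ω(G) = 2 (lower bound: χ ≥ ω).
Odd cycle [6, 10, 0, 12, 3] needs 3 colors (χ ≥ 3).
The coloring below uses 3 colors, so χ(G) = 3.
A valid 3-coloring: color 1: [3, 8, 10]; color 2: [4, 6, 12]; color 3: [0].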